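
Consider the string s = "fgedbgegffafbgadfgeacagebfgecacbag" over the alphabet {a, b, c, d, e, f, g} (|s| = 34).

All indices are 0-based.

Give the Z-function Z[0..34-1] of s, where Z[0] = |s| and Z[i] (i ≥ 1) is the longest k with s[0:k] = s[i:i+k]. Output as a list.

Z[0]=34
i=1: fresh scan; Z[1]=0
i=2: fresh scan; Z[2]=0
i=3: fresh scan; Z[3]=0
i=4: fresh scan; Z[4]=0
i=5: fresh scan; Z[5]=0
i=6: fresh scan; Z[6]=0
i=7: fresh scan; Z[7]=0
i=8: fresh scan; Z[8]=1 scan→box=[8,9)
i=9: fresh scan; Z[9]=1 scan→box=[9,10)
i=10: fresh scan; Z[10]=0
i=11: fresh scan; Z[11]=1 scan→box=[11,12)
i=12: fresh scan; Z[12]=0
i=13: fresh scan; Z[13]=0
i=14: fresh scan; Z[14]=0
i=15: fresh scan; Z[15]=0
i=16: fresh scan; Z[16]=3 scan→box=[16,19)
i=17: min(r-i=2, Z[1]=0)=0; Z[17]=0
i=18: min(r-i=1, Z[2]=0)=0; Z[18]=0
i=19: fresh scan; Z[19]=0
i=20: fresh scan; Z[20]=0
i=21: fresh scan; Z[21]=0
i=22: fresh scan; Z[22]=0
i=23: fresh scan; Z[23]=0
i=24: fresh scan; Z[24]=0
i=25: fresh scan; Z[25]=3 scan→box=[25,28)
i=26: min(r-i=2, Z[1]=0)=0; Z[26]=0
i=27: min(r-i=1, Z[2]=0)=0; Z[27]=0
i=28: fresh scan; Z[28]=0
i=29: fresh scan; Z[29]=0
i=30: fresh scan; Z[30]=0
i=31: fresh scan; Z[31]=0
i=32: fresh scan; Z[32]=0
i=33: fresh scan; Z[33]=0

[34, 0, 0, 0, 0, 0, 0, 0, 1, 1, 0, 1, 0, 0, 0, 0, 3, 0, 0, 0, 0, 0, 0, 0, 0, 3, 0, 0, 0, 0, 0, 0, 0, 0]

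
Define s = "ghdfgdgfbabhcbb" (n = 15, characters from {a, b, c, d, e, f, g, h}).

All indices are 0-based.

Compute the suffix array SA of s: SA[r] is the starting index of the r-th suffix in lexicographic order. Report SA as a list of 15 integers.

rank | idx | suffix
   0 |   9 | abhcbb
   1 |  14 | b
   2 |   8 | babhcbb
   3 |  13 | bb
   4 |  10 | bhcbb
   5 |  12 | cbb
   6 |   2 | dfgdgfbabhcbb
   7 |   5 | dgfbabhcbb
   8 |   7 | fbabhcbb
   9 |   3 | fgdgfbabhcbb
  10 |   4 | gdgfbabhcbb
  11 |   6 | gfbabhcbb
  12 |   0 | ghdfgdgfbabhcbb
  13 |  11 | hcbb
  14 |   1 | hdfgdgfbabhcbb

[9, 14, 8, 13, 10, 12, 2, 5, 7, 3, 4, 6, 0, 11, 1]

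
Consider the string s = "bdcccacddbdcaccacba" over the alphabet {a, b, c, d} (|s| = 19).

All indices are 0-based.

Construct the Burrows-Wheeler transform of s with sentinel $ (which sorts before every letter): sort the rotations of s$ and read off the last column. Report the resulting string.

abccccd$cdcaacdadbbc

rank  rotation              last
    0  $bdcccacddbdcaccacba  a
    1  a$bdcccacddbdcaccacb  b
    2  acba$bdcccacddbdcacc  c
    3  accacba$bdcccacddbdc  c
    4  acddbdcaccacba$bdccc  c
    5  ba$bdcccacddbdcaccac  c
    6  bdcaccacba$bdcccacdd  d
    7  bdcccacddbdcaccacba$  $
    8  cacba$bdcccacddbdcac  c
    9  caccacba$bdcccacddbd  d
   10  cacddbdcaccacba$bdcc  c
   11  cba$bdcccacddbdcacca  a
   12  ccacba$bdcccacddbdca  a
   13  ccacddbdcaccacba$bdc  c
   14  cccacddbdcaccacba$bd  d
   15  cddbdcaccacba$bdccca  a
   16  dbdcaccacba$bdcccacd  d
   17  dcaccacba$bdcccacddb  b
   18  dcccacddbdcaccacba$b  b
   19  ddbdcaccacba$bdcccac  c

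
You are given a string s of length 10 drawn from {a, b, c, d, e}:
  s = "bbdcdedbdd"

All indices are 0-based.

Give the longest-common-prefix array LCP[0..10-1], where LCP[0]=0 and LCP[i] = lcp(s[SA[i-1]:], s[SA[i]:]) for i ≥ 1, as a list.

rank | idx | suffix
   0 |   0 | bbdcdedbdd
   1 |   1 | bdcdedbdd
   2 |   7 | bdd
   3 |   3 | cdedbdd
   4 |   9 | d
   5 |   6 | dbdd
   6 |   2 | dcdedbdd
   7 |   8 | dd
   8 |   4 | dedbdd
   9 |   5 | edbdd

SA = [0, 1, 7, 3, 9, 6, 2, 8, 4, 5]
rank  pair      lcp
   1  s[0:],s[1:]  1  'b'
   2  s[1:],s[7:]  2  'bd'
   3  s[7:],s[3:]  0  ''
   4  s[3:],s[9:]  0  ''
   5  s[9:],s[6:]  1  'd'
   6  s[6:],s[2:]  1  'd'
   7  s[2:],s[8:]  1  'd'
   8  s[8:],s[4:]  1  'd'
   9  s[4:],s[5:]  0  ''

[0, 1, 2, 0, 0, 1, 1, 1, 1, 0]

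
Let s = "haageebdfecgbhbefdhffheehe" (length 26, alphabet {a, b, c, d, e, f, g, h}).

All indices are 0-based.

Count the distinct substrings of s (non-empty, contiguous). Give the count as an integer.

331

sorted suffixes:
  #0 SA[0]=1  'aageebdfecgbhbefdhffheehe'
  #1 SA[1]=2  'ageebdfecgbhbefdhffheehe'
  #2 SA[2]=6  'bdfecgbhbefdhffheehe'
  #3 SA[3]=14  'befdhffheehe'
  #4 SA[4]=12  'bhbefdhffheehe'
  #5 SA[5]=10  'cgbhbefdhffheehe'
  #6 SA[6]=7  'dfecgbhbefdhffheehe'
  #7 SA[7]=17  'dhffheehe'
  #8 SA[8]=25  'e'
  #9 SA[9]=5  'ebdfecgbhbefdhffheehe'
  #10 SA[10]=9  'ecgbhbefdhffheehe'
  #11 SA[11]=4  'eebdfecgbhbefdhffheehe'
  #12 SA[12]=22  'eehe'
  #13 SA[13]=15  'efdhffheehe'
  #14 SA[14]=23  'ehe'
  #15 SA[15]=16  'fdhffheehe'
  #16 SA[16]=8  'fecgbhbefdhffheehe'
  #17 SA[17]=19  'ffheehe'
  #18 SA[18]=20  'fheehe'
  #19 SA[19]=11  'gbhbefdhffheehe'
  #20 SA[20]=3  'geebdfecgbhbefdhffheehe'
  #21 SA[21]=0  'haageebdfecgbhbefdhffheehe'
  #22 SA[22]=13  'hbefdhffheehe'
  #23 SA[23]=24  'he'
  #24 SA[24]=21  'heehe'
  #25 SA[25]=18  'hffheehe'

SA = [1, 2, 6, 14, 12, 10, 7, 17, 25, 5, 9, 4, 22, 15, 23, 16, 8, 19, 20, 11, 3, 0, 13, 24, 21, 18]
[i] adj suffixes → lcp
  [1] 1/2 → 1 ('a')
  [2] 2/6 → 0 ('')
  [3] 6/14 → 1 ('b')
  [4] 14/12 → 1 ('b')
  [5] 12/10 → 0 ('')
  [6] 10/7 → 0 ('')
  [7] 7/17 → 1 ('d')
  [8] 17/25 → 0 ('')
  [9] 25/5 → 1 ('e')
  [10] 5/9 → 1 ('e')
  [11] 9/4 → 1 ('e')
  [12] 4/22 → 2 ('ee')
  [13] 22/15 → 1 ('e')
  [14] 15/23 → 1 ('e')
  [15] 23/16 → 0 ('')
  [16] 16/8 → 1 ('f')
  [17] 8/19 → 1 ('f')
  [18] 19/20 → 1 ('f')
  [19] 20/11 → 0 ('')
  [20] 11/3 → 1 ('g')
  [21] 3/0 → 0 ('')
  [22] 0/13 → 1 ('h')
  [23] 13/24 → 1 ('h')
  [24] 24/21 → 2 ('he')
  [25] 21/18 → 1 ('h')

n(n+1)/2 = 26·27/2 = 351
Σ LCP = 0 + 1 + 0 + 1 + 1 + 0 + 0 + 1 + 0 + 1 + 1 + 1 + 2 + 1 + 1 + 0 + 1 + 1 + 1 + 0 + 1 + 0 + 1 + 1 + 2 + 1 = 20
distinct = 351 − 20 = 331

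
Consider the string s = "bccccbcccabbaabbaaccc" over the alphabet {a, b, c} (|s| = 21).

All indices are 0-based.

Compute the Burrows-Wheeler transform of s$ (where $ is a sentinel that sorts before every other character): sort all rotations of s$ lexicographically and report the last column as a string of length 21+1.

cbbcaabbaac$ccccccabcb

rank  rotation                last
    0  $bccccbcccabbaabbaaccc  c
    1  aabbaaccc$bccccbcccabb  b
    2  aaccc$bccccbcccabbaabb  b
    3  abbaabbaaccc$bccccbccc  c
    4  abbaaccc$bccccbcccabba  a
    5  accc$bccccbcccabbaabba  a
    6  baabbaaccc$bccccbcccab  b
    7  baaccc$bccccbcccabbaab  b
    8  bbaabbaaccc$bccccbccca  a
    9  bbaaccc$bccccbcccabbaa  a
   10  bcccabbaabbaaccc$bcccc  c
   11  bccccbcccabbaabbaaccc$  $
   12  c$bccccbcccabbaabbaacc  c
   13  cabbaabbaaccc$bccccbcc  c
   14  cbcccabbaabbaaccc$bccc  c
   15  cc$bccccbcccabbaabbaac  c
   16  ccabbaabbaaccc$bccccbc  c
   17  ccbcccabbaabbaaccc$bcc  c
   18  ccc$bccccbcccabbaabbaa  a
   19  cccabbaabbaaccc$bccccb  b
   20  cccbcccabbaabbaaccc$bc  c
   21  ccccbcccabbaabbaaccc$b  b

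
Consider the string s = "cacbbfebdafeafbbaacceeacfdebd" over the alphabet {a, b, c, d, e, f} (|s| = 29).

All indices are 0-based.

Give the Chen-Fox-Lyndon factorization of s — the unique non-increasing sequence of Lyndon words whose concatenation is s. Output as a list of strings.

emit factor 1: 'c' (i=0, period=1)
emit factor 2: 'acbbfebdafeafbb' (i=1, period=15)
emit factor 3: 'aacceeacfdebd' (i=16, period=13)

["c", "acbbfebdafeafbb", "aacceeacfdebd"]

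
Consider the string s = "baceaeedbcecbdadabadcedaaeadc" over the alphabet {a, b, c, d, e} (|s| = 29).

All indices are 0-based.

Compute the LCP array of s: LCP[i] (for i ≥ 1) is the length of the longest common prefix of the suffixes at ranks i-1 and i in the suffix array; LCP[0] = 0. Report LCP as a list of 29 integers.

rank | idx | suffix
   0 |  23 | aaeadc
   1 |  16 | abadcedaaeadc
   2 |   1 | aceaeedbcecbdadabadcedaaeadc
   3 |  14 | adabadcedaaeadc
   4 |  26 | adc
   5 |  18 | adcedaaeadc
   6 |  24 | aeadc
   7 |   4 | aeedbcecbdadabadcedaaeadc
   8 |   0 | baceaeedbcecbdadabadcedaaeadc
   9 |  17 | badcedaaeadc
  10 |   8 | bcecbdadabadcedaaeadc
  11 |  12 | bdadabadcedaaeadc
  12 |  28 | c
  13 |  11 | cbdadabadcedaaeadc
  14 |   2 | ceaeedbcecbdadabadcedaaeadc
  15 |   9 | cecbdadabadcedaaeadc
  16 |  20 | cedaaeadc
  17 |  22 | daaeadc
  18 |  15 | dabadcedaaeadc
  19 |  13 | dadabadcedaaeadc
  20 |   7 | dbcecbdadabadcedaaeadc
  21 |  27 | dc
  22 |  19 | dcedaaeadc
  23 |  25 | eadc
  24 |   3 | eaeedbcecbdadabadcedaaeadc
  25 |  10 | ecbdadabadcedaaeadc
  26 |  21 | edaaeadc
  27 |   6 | edbcecbdadabadcedaaeadc
  28 |   5 | eedbcecbdadabadcedaaeadc

SA = [23, 16, 1, 14, 26, 18, 24, 4, 0, 17, 8, 12, 28, 11, 2, 9, 20, 22, 15, 13, 7, 27, 19, 25, 3, 10, 21, 6, 5]
[i] adj suffixes → lcp
  [1] 23/16 → 1 ('a')
  [2] 16/1 → 1 ('a')
  [3] 1/14 → 1 ('a')
  [4] 14/26 → 2 ('ad')
  [5] 26/18 → 3 ('adc')
  [6] 18/24 → 1 ('a')
  [7] 24/4 → 2 ('ae')
  [8] 4/0 → 0 ('')
  [9] 0/17 → 2 ('ba')
  [10] 17/8 → 1 ('b')
  [11] 8/12 → 1 ('b')
  [12] 12/28 → 0 ('')
  [13] 28/11 → 1 ('c')
  [14] 11/2 → 1 ('c')
  [15] 2/9 → 2 ('ce')
  [16] 9/20 → 2 ('ce')
  [17] 20/22 → 0 ('')
  [18] 22/15 → 2 ('da')
  [19] 15/13 → 2 ('da')
  [20] 13/7 → 1 ('d')
  [21] 7/27 → 1 ('d')
  [22] 27/19 → 2 ('dc')
  [23] 19/25 → 0 ('')
  [24] 25/3 → 2 ('ea')
  [25] 3/10 → 1 ('e')
  [26] 10/21 → 1 ('e')
  [27] 21/6 → 2 ('ed')
  [28] 6/5 → 1 ('e')

[0, 1, 1, 1, 2, 3, 1, 2, 0, 2, 1, 1, 0, 1, 1, 2, 2, 0, 2, 2, 1, 1, 2, 0, 2, 1, 1, 2, 1]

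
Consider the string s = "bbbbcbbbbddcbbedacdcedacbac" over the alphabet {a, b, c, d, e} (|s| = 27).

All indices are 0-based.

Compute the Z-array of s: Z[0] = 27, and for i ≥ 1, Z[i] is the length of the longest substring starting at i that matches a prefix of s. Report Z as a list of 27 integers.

Z[0]=27
i=1: i≥r, start 0; Z[1]=3 extend→box=[1,4)
i=2: min(r-i=2, Z[1]=3)=2; Z[2]=2
i=3: min(r-i=1, Z[2]=2)=1; Z[3]=1
i=4: i≥r, start 0; Z[4]=0
i=5: i≥r, start 0; Z[5]=4 extend→box=[5,9)
i=6: min(r-i=3, Z[1]=3)=3; Z[6]=3
i=7: min(r-i=2, Z[2]=2)=2; Z[7]=2
i=8: min(r-i=1, Z[3]=1)=1; Z[8]=1
i=9: i≥r, start 0; Z[9]=0
i=10: i≥r, start 0; Z[10]=0
i=11: i≥r, start 0; Z[11]=0
i=12: i≥r, start 0; Z[12]=2 extend→box=[12,14)
i=13: min(r-i=1, Z[1]=3)=1; Z[13]=1
i=14: i≥r, start 0; Z[14]=0
i=15: i≥r, start 0; Z[15]=0
i=16: i≥r, start 0; Z[16]=0
i=17: i≥r, start 0; Z[17]=0
i=18: i≥r, start 0; Z[18]=0
i=19: i≥r, start 0; Z[19]=0
i=20: i≥r, start 0; Z[20]=0
i=21: i≥r, start 0; Z[21]=0
i=22: i≥r, start 0; Z[22]=0
i=23: i≥r, start 0; Z[23]=0
i=24: i≥r, start 0; Z[24]=1 extend→box=[24,25)
i=25: i≥r, start 0; Z[25]=0
i=26: i≥r, start 0; Z[26]=0

[27, 3, 2, 1, 0, 4, 3, 2, 1, 0, 0, 0, 2, 1, 0, 0, 0, 0, 0, 0, 0, 0, 0, 0, 1, 0, 0]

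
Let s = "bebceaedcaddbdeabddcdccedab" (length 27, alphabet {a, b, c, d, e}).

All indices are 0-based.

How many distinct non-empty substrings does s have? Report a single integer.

348

rank→(start, suffix):
  0 → (25, 'ab')
  1 → (15, 'abddcdccedab')
  2 → (9, 'addbdeabddcdccedab')
  3 → (5, 'aedcaddbdeabddcdccedab')
  4 → (26, 'b')
  5 → (2, 'bceaedcaddbdeabddcdccedab')
  6 → (16, 'bddcdccedab')
  7 → (12, 'bdeabddcdccedab')
  8 → (0, 'bebceaedcaddbdeabddcdccedab')
  9 → (8, 'caddbdeabddcdccedab')
  10 → (21, 'ccedab')
  11 → (19, 'cdccedab')
  12 → (3, 'ceaedcaddbdeabddcdccedab')
  13 → (22, 'cedab')
  14 → (24, 'dab')
  15 → (11, 'dbdeabddcdccedab')
  16 → (7, 'dcaddbdeabddcdccedab')
  17 → (20, 'dccedab')
  18 → (18, 'dcdccedab')
  19 → (10, 'ddbdeabddcdccedab')
  20 → (17, 'ddcdccedab')
  21 → (13, 'deabddcdccedab')
  22 → (14, 'eabddcdccedab')
  23 → (4, 'eaedcaddbdeabddcdccedab')
  24 → (1, 'ebceaedcaddbdeabddcdccedab')
  25 → (23, 'edab')
  26 → (6, 'edcaddbdeabddcdccedab')

SA = [25, 15, 9, 5, 26, 2, 16, 12, 0, 8, 21, 19, 3, 22, 24, 11, 7, 20, 18, 10, 17, 13, 14, 4, 1, 23, 6]
rank  pair      lcp
   1  s[25:],s[15:]  2  'ab'
   2  s[15:],s[9:]  1  'a'
   3  s[9:],s[5:]  1  'a'
   4  s[5:],s[26:]  0  ''
   5  s[26:],s[2:]  1  'b'
   6  s[2:],s[16:]  1  'b'
   7  s[16:],s[12:]  2  'bd'
   8  s[12:],s[0:]  1  'b'
   9  s[0:],s[8:]  0  ''
  10  s[8:],s[21:]  1  'c'
  11  s[21:],s[19:]  1  'c'
  12  s[19:],s[3:]  1  'c'
  13  s[3:],s[22:]  2  'ce'
  14  s[22:],s[24:]  0  ''
  15  s[24:],s[11:]  1  'd'
  16  s[11:],s[7:]  1  'd'
  17  s[7:],s[20:]  2  'dc'
  18  s[20:],s[18:]  2  'dc'
  19  s[18:],s[10:]  1  'd'
  20  s[10:],s[17:]  2  'dd'
  21  s[17:],s[13:]  1  'd'
  22  s[13:],s[14:]  0  ''
  23  s[14:],s[4:]  2  'ea'
  24  s[4:],s[1:]  1  'e'
  25  s[1:],s[23:]  1  'e'
  26  s[23:],s[6:]  2  'ed'

n(n+1)/2 = 27·28/2 = 378
Σ LCP = 0 + 2 + 1 + 1 + 0 + 1 + 1 + 2 + 1 + 0 + 1 + 1 + 1 + 2 + 0 + 1 + 1 + 2 + 2 + 1 + 2 + 1 + 0 + 2 + 1 + 1 + 2 = 30
distinct = 378 − 30 = 348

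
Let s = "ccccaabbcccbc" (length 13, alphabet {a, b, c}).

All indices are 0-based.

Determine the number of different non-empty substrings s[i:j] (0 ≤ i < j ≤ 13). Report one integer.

rank | idx | suffix
   0 |   4 | aabbcccbc
   1 |   5 | abbcccbc
   2 |   6 | bbcccbc
   3 |  11 | bc
   4 |   7 | bcccbc
   5 |  12 | c
   6 |   3 | caabbcccbc
   7 |  10 | cbc
   8 |   2 | ccaabbcccbc
   9 |   9 | ccbc
  10 |   1 | cccaabbcccbc
  11 |   8 | cccbc
  12 |   0 | ccccaabbcccbc

SA = [4, 5, 6, 11, 7, 12, 3, 10, 2, 9, 1, 8, 0]
i: (SA[i-1],SA[i]) lcp shared
  1: (4,5) 1 'a'
  2: (5,6) 0 ''
  3: (6,11) 1 'b'
  4: (11,7) 2 'bc'
  5: (7,12) 0 ''
  6: (12,3) 1 'c'
  7: (3,10) 1 'c'
  8: (10,2) 1 'c'
  9: (2,9) 2 'cc'
  10: (9,1) 2 'cc'
  11: (1,8) 3 'ccc'
  12: (8,0) 3 'ccc'

n(n+1)/2 = 13·14/2 = 91
Σ LCP = 0 + 1 + 0 + 1 + 2 + 0 + 1 + 1 + 1 + 2 + 2 + 3 + 3 = 17
distinct = 91 − 17 = 74

74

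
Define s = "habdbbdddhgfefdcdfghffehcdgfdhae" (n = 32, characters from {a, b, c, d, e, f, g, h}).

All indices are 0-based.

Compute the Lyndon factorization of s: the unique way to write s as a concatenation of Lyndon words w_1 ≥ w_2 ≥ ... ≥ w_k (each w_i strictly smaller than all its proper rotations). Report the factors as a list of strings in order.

["h", "abdbbdddhgfefdcdfghffehcdgfdhae"]

emit factor 1: 'h' (i=0, period=1)
emit factor 2: 'abdbbdddhgfefdcdfghffehcdgfdhae' (i=1, period=31)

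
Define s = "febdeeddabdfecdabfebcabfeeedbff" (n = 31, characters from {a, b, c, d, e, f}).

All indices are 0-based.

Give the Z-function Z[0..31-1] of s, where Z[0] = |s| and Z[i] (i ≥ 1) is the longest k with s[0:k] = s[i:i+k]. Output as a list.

[31, 0, 0, 0, 0, 0, 0, 0, 0, 0, 0, 2, 0, 0, 0, 0, 0, 3, 0, 0, 0, 0, 0, 2, 0, 0, 0, 0, 0, 1, 1]

Z[0]=31
i=1: i≥r, start 0; Z[1]=0
i=2: i≥r, start 0; Z[2]=0
i=3: i≥r, start 0; Z[3]=0
i=4: i≥r, start 0; Z[4]=0
i=5: i≥r, start 0; Z[5]=0
i=6: i≥r, start 0; Z[6]=0
i=7: i≥r, start 0; Z[7]=0
i=8: i≥r, start 0; Z[8]=0
i=9: i≥r, start 0; Z[9]=0
i=10: i≥r, start 0; Z[10]=0
i=11: i≥r, start 0; Z[11]=2 scan→box=[11,13)
i=12: min(r-i=1, Z[1]=0)=0; Z[12]=0
i=13: i≥r, start 0; Z[13]=0
i=14: i≥r, start 0; Z[14]=0
i=15: i≥r, start 0; Z[15]=0
i=16: i≥r, start 0; Z[16]=0
i=17: i≥r, start 0; Z[17]=3 scan→box=[17,20)
i=18: min(r-i=2, Z[1]=0)=0; Z[18]=0
i=19: min(r-i=1, Z[2]=0)=0; Z[19]=0
i=20: i≥r, start 0; Z[20]=0
i=21: i≥r, start 0; Z[21]=0
i=22: i≥r, start 0; Z[22]=0
i=23: i≥r, start 0; Z[23]=2 scan→box=[23,25)
i=24: min(r-i=1, Z[1]=0)=0; Z[24]=0
i=25: i≥r, start 0; Z[25]=0
i=26: i≥r, start 0; Z[26]=0
i=27: i≥r, start 0; Z[27]=0
i=28: i≥r, start 0; Z[28]=0
i=29: i≥r, start 0; Z[29]=1 scan→box=[29,30)
i=30: i≥r, start 0; Z[30]=1 scan→box=[30,31)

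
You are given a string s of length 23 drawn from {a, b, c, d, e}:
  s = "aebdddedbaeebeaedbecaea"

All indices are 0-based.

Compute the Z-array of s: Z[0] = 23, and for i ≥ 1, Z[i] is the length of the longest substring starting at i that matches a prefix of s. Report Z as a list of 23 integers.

[23, 0, 0, 0, 0, 0, 0, 0, 0, 2, 0, 0, 0, 0, 2, 0, 0, 0, 0, 0, 2, 0, 1]

Z[0]=23
i=1: fresh scan; Z[1]=0
i=2: fresh scan; Z[2]=0
i=3: fresh scan; Z[3]=0
i=4: fresh scan; Z[4]=0
i=5: fresh scan; Z[5]=0
i=6: fresh scan; Z[6]=0
i=7: fresh scan; Z[7]=0
i=8: fresh scan; Z[8]=0
i=9: fresh scan; Z[9]=2 grow→box=[9,11)
i=10: min(r-i=1, Z[1]=0)=0; Z[10]=0
i=11: fresh scan; Z[11]=0
i=12: fresh scan; Z[12]=0
i=13: fresh scan; Z[13]=0
i=14: fresh scan; Z[14]=2 grow→box=[14,16)
i=15: min(r-i=1, Z[1]=0)=0; Z[15]=0
i=16: fresh scan; Z[16]=0
i=17: fresh scan; Z[17]=0
i=18: fresh scan; Z[18]=0
i=19: fresh scan; Z[19]=0
i=20: fresh scan; Z[20]=2 grow→box=[20,22)
i=21: min(r-i=1, Z[1]=0)=0; Z[21]=0
i=22: fresh scan; Z[22]=1 grow→box=[22,23)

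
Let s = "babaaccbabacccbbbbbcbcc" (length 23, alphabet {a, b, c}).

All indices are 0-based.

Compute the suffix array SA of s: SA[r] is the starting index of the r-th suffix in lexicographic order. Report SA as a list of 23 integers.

[3, 1, 8, 4, 10, 2, 0, 7, 9, 14, 15, 16, 17, 18, 20, 22, 6, 13, 19, 21, 5, 12, 11]

rank→(start, suffix):
  0 → (3, 'aaccbabacccbbbbbcbcc')
  1 → (1, 'abaaccbabacccbbbbbcbcc')
  2 → (8, 'abacccbbbbbcbcc')
  3 → (4, 'accbabacccbbbbbcbcc')
  4 → (10, 'acccbbbbbcbcc')
  5 → (2, 'baaccbabacccbbbbbcbcc')
  6 → (0, 'babaaccbabacccbbbbbcbcc')
  7 → (7, 'babacccbbbbbcbcc')
  8 → (9, 'bacccbbbbbcbcc')
  9 → (14, 'bbbbbcbcc')
  10 → (15, 'bbbbcbcc')
  11 → (16, 'bbbcbcc')
  12 → (17, 'bbcbcc')
  13 → (18, 'bcbcc')
  14 → (20, 'bcc')
  15 → (22, 'c')
  16 → (6, 'cbabacccbbbbbcbcc')
  17 → (13, 'cbbbbbcbcc')
  18 → (19, 'cbcc')
  19 → (21, 'cc')
  20 → (5, 'ccbabacccbbbbbcbcc')
  21 → (12, 'ccbbbbbcbcc')
  22 → (11, 'cccbbbbbcbcc')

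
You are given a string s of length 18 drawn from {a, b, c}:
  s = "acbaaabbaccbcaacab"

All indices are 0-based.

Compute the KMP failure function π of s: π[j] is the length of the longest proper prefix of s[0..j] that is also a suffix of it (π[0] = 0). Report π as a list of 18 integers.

π[0] = 0
j=1 s[j]='c': π[1]=0 (border '')
j=2 s[j]='b': π[2]=0 (border '')
j=3 s[j]='a': π[3]=1 (border 'a')
j=4 s[j]='a': k: 1→0; π[4]=1 (border 'a')
j=5 s[j]='a': k: 1→0; π[5]=1 (border 'a')
j=6 s[j]='b': k: 1→0; π[6]=0 (border '')
j=7 s[j]='b': π[7]=0 (border '')
j=8 s[j]='a': π[8]=1 (border 'a')
j=9 s[j]='c': π[9]=2 (border 'ac')
j=10 s[j]='c': k: 2→0; π[10]=0 (border '')
j=11 s[j]='b': π[11]=0 (border '')
j=12 s[j]='c': π[12]=0 (border '')
j=13 s[j]='a': π[13]=1 (border 'a')
j=14 s[j]='a': k: 1→0; π[14]=1 (border 'a')
j=15 s[j]='c': π[15]=2 (border 'ac')
j=16 s[j]='a': k: 2→0; π[16]=1 (border 'a')
j=17 s[j]='b': k: 1→0; π[17]=0 (border '')

[0, 0, 0, 1, 1, 1, 0, 0, 1, 2, 0, 0, 0, 1, 1, 2, 1, 0]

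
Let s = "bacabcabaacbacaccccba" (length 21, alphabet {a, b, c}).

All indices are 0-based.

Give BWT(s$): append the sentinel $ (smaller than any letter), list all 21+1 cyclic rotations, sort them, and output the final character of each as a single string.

abbccbbacca$cabaacacca

rank  rotation                last
    0  $bacabcabaacbacaccccba  a
    1  a$bacabcabaacbacaccccb  b
    2  aacbacaccccba$bacabcab  b
    3  abaacbacaccccba$bacabc  c
    4  abcabaacbacaccccba$bac  c
    5  acabcabaacbacaccccba$b  b
    6  acaccccba$bacabcabaacb  b
    7  acbacaccccba$bacabcaba  a
    8  accccba$bacabcabaacbac  c
    9  ba$bacabcabaacbacacccc  c
   10  baacbacaccccba$bacabca  a
   11  bacabcabaacbacaccccba$  $
   12  bacaccccba$bacabcabaac  c
   13  bcabaacbacaccccba$baca  a
   14  cabaacbacaccccba$bacab  b
   15  cabcabaacbacaccccba$ba  a
   16  caccccba$bacabcabaacba  a
   17  cba$bacabcabaacbacaccc  c
   18  cbacaccccba$bacabcabaa  a
   19  ccba$bacabcabaacbacacc  c
   20  cccba$bacabcabaacbacac  c
   21  ccccba$bacabcabaacbaca  a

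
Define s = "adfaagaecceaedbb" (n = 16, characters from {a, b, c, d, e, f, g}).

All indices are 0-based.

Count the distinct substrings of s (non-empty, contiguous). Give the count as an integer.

rank | idx | suffix
   0 |   3 | aagaecceaedbb
   1 |   0 | adfaagaecceaedbb
   2 |   6 | aecceaedbb
   3 |  11 | aedbb
   4 |   4 | agaecceaedbb
   5 |  15 | b
   6 |  14 | bb
   7 |   8 | cceaedbb
   8 |   9 | ceaedbb
   9 |  13 | dbb
  10 |   1 | dfaagaecceaedbb
  11 |  10 | eaedbb
  12 |   7 | ecceaedbb
  13 |  12 | edbb
  14 |   2 | faagaecceaedbb
  15 |   5 | gaecceaedbb

SA = [3, 0, 6, 11, 4, 15, 14, 8, 9, 13, 1, 10, 7, 12, 2, 5]
i: (SA[i-1],SA[i]) lcp shared
  1: (3,0) 1 'a'
  2: (0,6) 1 'a'
  3: (6,11) 2 'ae'
  4: (11,4) 1 'a'
  5: (4,15) 0 ''
  6: (15,14) 1 'b'
  7: (14,8) 0 ''
  8: (8,9) 1 'c'
  9: (9,13) 0 ''
  10: (13,1) 1 'd'
  11: (1,10) 0 ''
  12: (10,7) 1 'e'
  13: (7,12) 1 'e'
  14: (12,2) 0 ''
  15: (2,5) 0 ''

n(n+1)/2 = 16·17/2 = 136
Σ LCP = 0 + 1 + 1 + 2 + 1 + 0 + 1 + 0 + 1 + 0 + 1 + 0 + 1 + 1 + 0 + 0 = 10
distinct = 136 − 10 = 126

126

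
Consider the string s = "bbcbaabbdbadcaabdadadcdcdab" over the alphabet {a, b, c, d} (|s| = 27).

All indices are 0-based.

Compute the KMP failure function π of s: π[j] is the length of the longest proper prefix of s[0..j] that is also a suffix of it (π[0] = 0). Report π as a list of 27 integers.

π[0] = 0
j=1 s[j]='b': π[1]=1 (border 'b')
j=2 s[j]='c': k: 1→0; π[2]=0 (border '')
j=3 s[j]='b': π[3]=1 (border 'b')
j=4 s[j]='a': k: 1→0; π[4]=0 (border '')
j=5 s[j]='a': π[5]=0 (border '')
j=6 s[j]='b': π[6]=1 (border 'b')
j=7 s[j]='b': π[7]=2 (border 'bb')
j=8 s[j]='d': k: 2→1→0; π[8]=0 (border '')
j=9 s[j]='b': π[9]=1 (border 'b')
j=10 s[j]='a': k: 1→0; π[10]=0 (border '')
j=11 s[j]='d': π[11]=0 (border '')
j=12 s[j]='c': π[12]=0 (border '')
j=13 s[j]='a': π[13]=0 (border '')
j=14 s[j]='a': π[14]=0 (border '')
j=15 s[j]='b': π[15]=1 (border 'b')
j=16 s[j]='d': k: 1→0; π[16]=0 (border '')
j=17 s[j]='a': π[17]=0 (border '')
j=18 s[j]='d': π[18]=0 (border '')
j=19 s[j]='a': π[19]=0 (border '')
j=20 s[j]='d': π[20]=0 (border '')
j=21 s[j]='c': π[21]=0 (border '')
j=22 s[j]='d': π[22]=0 (border '')
j=23 s[j]='c': π[23]=0 (border '')
j=24 s[j]='d': π[24]=0 (border '')
j=25 s[j]='a': π[25]=0 (border '')
j=26 s[j]='b': π[26]=1 (border 'b')

[0, 1, 0, 1, 0, 0, 1, 2, 0, 1, 0, 0, 0, 0, 0, 1, 0, 0, 0, 0, 0, 0, 0, 0, 0, 0, 1]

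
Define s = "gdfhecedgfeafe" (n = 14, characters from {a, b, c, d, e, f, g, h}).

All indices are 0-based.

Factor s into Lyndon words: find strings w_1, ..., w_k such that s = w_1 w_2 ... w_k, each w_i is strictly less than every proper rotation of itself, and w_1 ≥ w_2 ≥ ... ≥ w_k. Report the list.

["g", "dfhe", "cedgfe", "afe"]

emit factor 1: 'g' (i=0, period=1)
emit factor 2: 'dfhe' (i=1, period=4)
emit factor 3: 'cedgfe' (i=5, period=6)
emit factor 4: 'afe' (i=11, period=3)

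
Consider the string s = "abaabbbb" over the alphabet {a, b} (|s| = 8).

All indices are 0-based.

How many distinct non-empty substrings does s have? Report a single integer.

26

rank | idx | suffix
   0 |   2 | aabbbb
   1 |   0 | abaabbbb
   2 |   3 | abbbb
   3 |   7 | b
   4 |   1 | baabbbb
   5 |   6 | bb
   6 |   5 | bbb
   7 |   4 | bbbb

SA = [2, 0, 3, 7, 1, 6, 5, 4]
[i] adj suffixes → lcp
  [1] 2/0 → 1 ('a')
  [2] 0/3 → 2 ('ab')
  [3] 3/7 → 0 ('')
  [4] 7/1 → 1 ('b')
  [5] 1/6 → 1 ('b')
  [6] 6/5 → 2 ('bb')
  [7] 5/4 → 3 ('bbb')

n(n+1)/2 = 8·9/2 = 36
Σ LCP = 0 + 1 + 2 + 0 + 1 + 1 + 2 + 3 = 10
distinct = 36 − 10 = 26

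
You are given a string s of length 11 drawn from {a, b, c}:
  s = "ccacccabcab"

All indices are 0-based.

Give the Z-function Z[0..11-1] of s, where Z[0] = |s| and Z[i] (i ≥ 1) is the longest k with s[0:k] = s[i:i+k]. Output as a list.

Z[0]=11
i=1: outside box; Z[1]=1 extend→box=[1,2)
i=2: outside box; Z[2]=0
i=3: outside box; Z[3]=2 extend→box=[3,5)
i=4: min(r-i=1, Z[1]=1)=1; Z[4]=3 extend→box=[4,7)
i=5: min(r-i=2, Z[1]=1)=1; Z[5]=1
i=6: min(r-i=1, Z[2]=0)=0; Z[6]=0
i=7: outside box; Z[7]=0
i=8: outside box; Z[8]=1 extend→box=[8,9)
i=9: outside box; Z[9]=0
i=10: outside box; Z[10]=0

[11, 1, 0, 2, 3, 1, 0, 0, 1, 0, 0]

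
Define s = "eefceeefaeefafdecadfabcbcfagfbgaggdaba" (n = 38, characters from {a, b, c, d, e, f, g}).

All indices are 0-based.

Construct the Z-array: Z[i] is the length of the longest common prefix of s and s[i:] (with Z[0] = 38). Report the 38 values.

Z[0]=38
i=1: i≥r, start 0; Z[1]=1 extend→box=[1,2)
i=2: i≥r, start 0; Z[2]=0
i=3: i≥r, start 0; Z[3]=0
i=4: i≥r, start 0; Z[4]=2 extend→box=[4,6)
i=5: min(r-i=1, Z[1]=1)=1; Z[5]=3 extend→box=[5,8)
i=6: min(r-i=2, Z[1]=1)=1; Z[6]=1
i=7: min(r-i=1, Z[2]=0)=0; Z[7]=0
i=8: i≥r, start 0; Z[8]=0
i=9: i≥r, start 0; Z[9]=3 extend→box=[9,12)
i=10: min(r-i=2, Z[1]=1)=1; Z[10]=1
i=11: min(r-i=1, Z[2]=0)=0; Z[11]=0
i=12: i≥r, start 0; Z[12]=0
i=13: i≥r, start 0; Z[13]=0
i=14: i≥r, start 0; Z[14]=0
i=15: i≥r, start 0; Z[15]=1 extend→box=[15,16)
i=16: i≥r, start 0; Z[16]=0
i=17: i≥r, start 0; Z[17]=0
i=18: i≥r, start 0; Z[18]=0
i=19: i≥r, start 0; Z[19]=0
i=20: i≥r, start 0; Z[20]=0
i=21: i≥r, start 0; Z[21]=0
i=22: i≥r, start 0; Z[22]=0
i=23: i≥r, start 0; Z[23]=0
i=24: i≥r, start 0; Z[24]=0
i=25: i≥r, start 0; Z[25]=0
i=26: i≥r, start 0; Z[26]=0
i=27: i≥r, start 0; Z[27]=0
i=28: i≥r, start 0; Z[28]=0
i=29: i≥r, start 0; Z[29]=0
i=30: i≥r, start 0; Z[30]=0
i=31: i≥r, start 0; Z[31]=0
i=32: i≥r, start 0; Z[32]=0
i=33: i≥r, start 0; Z[33]=0
i=34: i≥r, start 0; Z[34]=0
i=35: i≥r, start 0; Z[35]=0
i=36: i≥r, start 0; Z[36]=0
i=37: i≥r, start 0; Z[37]=0

[38, 1, 0, 0, 2, 3, 1, 0, 0, 3, 1, 0, 0, 0, 0, 1, 0, 0, 0, 0, 0, 0, 0, 0, 0, 0, 0, 0, 0, 0, 0, 0, 0, 0, 0, 0, 0, 0]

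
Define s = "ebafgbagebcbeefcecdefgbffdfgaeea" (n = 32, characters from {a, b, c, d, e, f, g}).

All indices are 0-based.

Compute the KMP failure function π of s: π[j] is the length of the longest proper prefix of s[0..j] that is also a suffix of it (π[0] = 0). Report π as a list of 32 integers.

[0, 0, 0, 0, 0, 0, 0, 0, 1, 2, 0, 0, 1, 1, 0, 0, 1, 0, 0, 1, 0, 0, 0, 0, 0, 0, 0, 0, 0, 1, 1, 0]

π[0] = 0
j=1 s[j]='b': π[1]=0 (border '')
j=2 s[j]='a': π[2]=0 (border '')
j=3 s[j]='f': π[3]=0 (border '')
j=4 s[j]='g': π[4]=0 (border '')
j=5 s[j]='b': π[5]=0 (border '')
j=6 s[j]='a': π[6]=0 (border '')
j=7 s[j]='g': π[7]=0 (border '')
j=8 s[j]='e': π[8]=1 (border 'e')
j=9 s[j]='b': π[9]=2 (border 'eb')
j=10 s[j]='c': k: 2→0; π[10]=0 (border '')
j=11 s[j]='b': π[11]=0 (border '')
j=12 s[j]='e': π[12]=1 (border 'e')
j=13 s[j]='e': k: 1→0; π[13]=1 (border 'e')
j=14 s[j]='f': k: 1→0; π[14]=0 (border '')
j=15 s[j]='c': π[15]=0 (border '')
j=16 s[j]='e': π[16]=1 (border 'e')
j=17 s[j]='c': k: 1→0; π[17]=0 (border '')
j=18 s[j]='d': π[18]=0 (border '')
j=19 s[j]='e': π[19]=1 (border 'e')
j=20 s[j]='f': k: 1→0; π[20]=0 (border '')
j=21 s[j]='g': π[21]=0 (border '')
j=22 s[j]='b': π[22]=0 (border '')
j=23 s[j]='f': π[23]=0 (border '')
j=24 s[j]='f': π[24]=0 (border '')
j=25 s[j]='d': π[25]=0 (border '')
j=26 s[j]='f': π[26]=0 (border '')
j=27 s[j]='g': π[27]=0 (border '')
j=28 s[j]='a': π[28]=0 (border '')
j=29 s[j]='e': π[29]=1 (border 'e')
j=30 s[j]='e': k: 1→0; π[30]=1 (border 'e')
j=31 s[j]='a': k: 1→0; π[31]=0 (border '')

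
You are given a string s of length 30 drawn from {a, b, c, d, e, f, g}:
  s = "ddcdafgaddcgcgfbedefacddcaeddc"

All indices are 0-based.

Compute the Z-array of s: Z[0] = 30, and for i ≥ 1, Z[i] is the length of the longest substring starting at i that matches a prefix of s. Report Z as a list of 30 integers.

[30, 1, 0, 1, 0, 0, 0, 0, 3, 1, 0, 0, 0, 0, 0, 0, 0, 1, 0, 0, 0, 0, 3, 1, 0, 0, 0, 3, 1, 0]

Z[0]=30
i=1: i≥r, start 0; Z[1]=1 scan→box=[1,2)
i=2: i≥r, start 0; Z[2]=0
i=3: i≥r, start 0; Z[3]=1 scan→box=[3,4)
i=4: i≥r, start 0; Z[4]=0
i=5: i≥r, start 0; Z[5]=0
i=6: i≥r, start 0; Z[6]=0
i=7: i≥r, start 0; Z[7]=0
i=8: i≥r, start 0; Z[8]=3 scan→box=[8,11)
i=9: min(r-i=2, Z[1]=1)=1; Z[9]=1
i=10: min(r-i=1, Z[2]=0)=0; Z[10]=0
i=11: i≥r, start 0; Z[11]=0
i=12: i≥r, start 0; Z[12]=0
i=13: i≥r, start 0; Z[13]=0
i=14: i≥r, start 0; Z[14]=0
i=15: i≥r, start 0; Z[15]=0
i=16: i≥r, start 0; Z[16]=0
i=17: i≥r, start 0; Z[17]=1 scan→box=[17,18)
i=18: i≥r, start 0; Z[18]=0
i=19: i≥r, start 0; Z[19]=0
i=20: i≥r, start 0; Z[20]=0
i=21: i≥r, start 0; Z[21]=0
i=22: i≥r, start 0; Z[22]=3 scan→box=[22,25)
i=23: min(r-i=2, Z[1]=1)=1; Z[23]=1
i=24: min(r-i=1, Z[2]=0)=0; Z[24]=0
i=25: i≥r, start 0; Z[25]=0
i=26: i≥r, start 0; Z[26]=0
i=27: i≥r, start 0; Z[27]=3 scan→box=[27,30)
i=28: min(r-i=2, Z[1]=1)=1; Z[28]=1
i=29: min(r-i=1, Z[2]=0)=0; Z[29]=0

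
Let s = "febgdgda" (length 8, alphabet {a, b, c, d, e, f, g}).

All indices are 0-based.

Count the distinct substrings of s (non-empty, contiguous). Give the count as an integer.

rank→(start, suffix):
  0 → (7, 'a')
  1 → (2, 'bgdgda')
  2 → (6, 'da')
  3 → (4, 'dgda')
  4 → (1, 'ebgdgda')
  5 → (0, 'febgdgda')
  6 → (5, 'gda')
  7 → (3, 'gdgda')

SA = [7, 2, 6, 4, 1, 0, 5, 3]
rank  pair      lcp
   1  s[7:],s[2:]  0  ''
   2  s[2:],s[6:]  0  ''
   3  s[6:],s[4:]  1  'd'
   4  s[4:],s[1:]  0  ''
   5  s[1:],s[0:]  0  ''
   6  s[0:],s[5:]  0  ''
   7  s[5:],s[3:]  2  'gd'

n(n+1)/2 = 8·9/2 = 36
Σ LCP = 0 + 0 + 0 + 1 + 0 + 0 + 0 + 2 = 3
distinct = 36 − 3 = 33

33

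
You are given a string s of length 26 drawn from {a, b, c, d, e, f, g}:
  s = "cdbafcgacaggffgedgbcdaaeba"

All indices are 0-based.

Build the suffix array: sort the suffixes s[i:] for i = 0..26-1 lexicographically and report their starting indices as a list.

rank | idx | suffix
   0 |  25 | a
   1 |  21 | aaeba
   2 |   7 | acaggffgedgbcdaaeba
   3 |  22 | aeba
   4 |   3 | afcgacaggffgedgbcdaaeba
   5 |   9 | aggffgedgbcdaaeba
   6 |  24 | ba
   7 |   2 | bafcgacaggffgedgbcdaaeba
   8 |  18 | bcdaaeba
   9 |   8 | caggffgedgbcdaaeba
  10 |  19 | cdaaeba
  11 |   0 | cdbafcgacaggffgedgbcdaaeba
  12 |   5 | cgacaggffgedgbcdaaeba
  13 |  20 | daaeba
  14 |   1 | dbafcgacaggffgedgbcdaaeba
  15 |  16 | dgbcdaaeba
  16 |  23 | eba
  17 |  15 | edgbcdaaeba
  18 |   4 | fcgacaggffgedgbcdaaeba
  19 |  12 | ffgedgbcdaaeba
  20 |  13 | fgedgbcdaaeba
  21 |   6 | gacaggffgedgbcdaaeba
  22 |  17 | gbcdaaeba
  23 |  14 | gedgbcdaaeba
  24 |  11 | gffgedgbcdaaeba
  25 |  10 | ggffgedgbcdaaeba

[25, 21, 7, 22, 3, 9, 24, 2, 18, 8, 19, 0, 5, 20, 1, 16, 23, 15, 4, 12, 13, 6, 17, 14, 11, 10]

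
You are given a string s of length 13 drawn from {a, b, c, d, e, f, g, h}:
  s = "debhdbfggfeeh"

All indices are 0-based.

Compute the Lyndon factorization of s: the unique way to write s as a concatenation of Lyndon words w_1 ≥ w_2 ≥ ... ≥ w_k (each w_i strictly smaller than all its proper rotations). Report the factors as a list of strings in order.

["de", "bhd", "bfggfeeh"]

emit factor 1: 'de' (i=0, period=2)
emit factor 2: 'bhd' (i=2, period=3)
emit factor 3: 'bfggfeeh' (i=5, period=8)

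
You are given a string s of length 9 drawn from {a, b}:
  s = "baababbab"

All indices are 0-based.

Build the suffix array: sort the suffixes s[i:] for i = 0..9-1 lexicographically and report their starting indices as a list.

sorted suffixes:
  #0 SA[0]=1  'aababbab'
  #1 SA[1]=7  'ab'
  #2 SA[2]=2  'ababbab'
  #3 SA[3]=4  'abbab'
  #4 SA[4]=8  'b'
  #5 SA[5]=0  'baababbab'
  #6 SA[6]=6  'bab'
  #7 SA[7]=3  'babbab'
  #8 SA[8]=5  'bbab'

[1, 7, 2, 4, 8, 0, 6, 3, 5]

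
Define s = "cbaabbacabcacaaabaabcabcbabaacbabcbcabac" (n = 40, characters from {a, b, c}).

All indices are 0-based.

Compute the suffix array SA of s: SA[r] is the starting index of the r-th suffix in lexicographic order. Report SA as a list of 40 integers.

rank→(start, suffix):
  0 → (13, 'aaabaabcabcbabaacbabcbcabac')
  1 → (14, 'aabaabcabcbabaacbabcbcabac')
  2 → (2, 'aabbacabcacaaabaabcabcbabaacbabcbcabac')
  3 → (17, 'aabcabcbabaacbabcbcabac')
  4 → (27, 'aacbabcbcabac')
  5 → (15, 'abaabcabcbabaacbabcbcabac')
  6 → (25, 'abaacbabcbcabac')
  7 → (36, 'abac')
  8 → (3, 'abbacabcacaaabaabcabcbabaacbabcbcabac')
  9 → (18, 'abcabcbabaacbabcbcabac')
  10 → (8, 'abcacaaabaabcabcbabaacbabcbcabac')
  11 → (21, 'abcbabaacbabcbcabac')
  12 → (31, 'abcbcabac')
  13 → (38, 'ac')
  14 → (11, 'acaaabaabcabcbabaacbabcbcabac')
  15 → (6, 'acabcacaaabaabcabcbabaacbabcbcabac')
  16 → (28, 'acbabcbcabac')
  17 → (1, 'baabbacabcacaaabaabcabcbabaacbabcbcabac')
  18 → (16, 'baabcabcbabaacbabcbcabac')
  19 → (26, 'baacbabcbcabac')
  20 → (24, 'babaacbabcbcabac')
  21 → (30, 'babcbcabac')
  22 → (37, 'bac')
  23 → (5, 'bacabcacaaabaabcabcbabaacbabcbcabac')
  24 → (4, 'bbacabcacaaabaabcabcbabaacbabcbcabac')
  25 → (34, 'bcabac')
  26 → (19, 'bcabcbabaacbabcbcabac')
  27 → (9, 'bcacaaabaabcabcbabaacbabcbcabac')
  28 → (22, 'bcbabaacbabcbcabac')
  29 → (32, 'bcbcabac')
  30 → (39, 'c')
  31 → (12, 'caaabaabcabcbabaacbabcbcabac')
  32 → (35, 'cabac')
  33 → (7, 'cabcacaaabaabcabcbabaacbabcbcabac')
  34 → (20, 'cabcbabaacbabcbcabac')
  35 → (10, 'cacaaabaabcabcbabaacbabcbcabac')
  36 → (0, 'cbaabbacabcacaaabaabcabcbabaacbabcbcabac')
  37 → (23, 'cbabaacbabcbcabac')
  38 → (29, 'cbabcbcabac')
  39 → (33, 'cbcabac')

[13, 14, 2, 17, 27, 15, 25, 36, 3, 18, 8, 21, 31, 38, 11, 6, 28, 1, 16, 26, 24, 30, 37, 5, 4, 34, 19, 9, 22, 32, 39, 12, 35, 7, 20, 10, 0, 23, 29, 33]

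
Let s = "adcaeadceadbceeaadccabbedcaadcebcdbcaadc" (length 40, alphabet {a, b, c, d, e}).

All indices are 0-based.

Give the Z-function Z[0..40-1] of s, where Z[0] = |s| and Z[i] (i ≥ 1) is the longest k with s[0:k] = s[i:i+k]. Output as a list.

Z[0]=40
i=1: i≥r, start 0; Z[1]=0
i=2: i≥r, start 0; Z[2]=0
i=3: i≥r, start 0; Z[3]=1 grow→box=[3,4)
i=4: i≥r, start 0; Z[4]=0
i=5: i≥r, start 0; Z[5]=3 grow→box=[5,8)
i=6: min(r-i=2, Z[1]=0)=0; Z[6]=0
i=7: min(r-i=1, Z[2]=0)=0; Z[7]=0
i=8: i≥r, start 0; Z[8]=0
i=9: i≥r, start 0; Z[9]=2 grow→box=[9,11)
i=10: min(r-i=1, Z[1]=0)=0; Z[10]=0
i=11: i≥r, start 0; Z[11]=0
i=12: i≥r, start 0; Z[12]=0
i=13: i≥r, start 0; Z[13]=0
i=14: i≥r, start 0; Z[14]=0
i=15: i≥r, start 0; Z[15]=1 grow→box=[15,16)
i=16: i≥r, start 0; Z[16]=3 grow→box=[16,19)
i=17: min(r-i=2, Z[1]=0)=0; Z[17]=0
i=18: min(r-i=1, Z[2]=0)=0; Z[18]=0
i=19: i≥r, start 0; Z[19]=0
i=20: i≥r, start 0; Z[20]=1 grow→box=[20,21)
i=21: i≥r, start 0; Z[21]=0
i=22: i≥r, start 0; Z[22]=0
i=23: i≥r, start 0; Z[23]=0
i=24: i≥r, start 0; Z[24]=0
i=25: i≥r, start 0; Z[25]=0
i=26: i≥r, start 0; Z[26]=1 grow→box=[26,27)
i=27: i≥r, start 0; Z[27]=3 grow→box=[27,30)
i=28: min(r-i=2, Z[1]=0)=0; Z[28]=0
i=29: min(r-i=1, Z[2]=0)=0; Z[29]=0
i=30: i≥r, start 0; Z[30]=0
i=31: i≥r, start 0; Z[31]=0
i=32: i≥r, start 0; Z[32]=0
i=33: i≥r, start 0; Z[33]=0
i=34: i≥r, start 0; Z[34]=0
i=35: i≥r, start 0; Z[35]=0
i=36: i≥r, start 0; Z[36]=1 grow→box=[36,37)
i=37: i≥r, start 0; Z[37]=3 grow→box=[37,40)
i=38: min(r-i=2, Z[1]=0)=0; Z[38]=0
i=39: min(r-i=1, Z[2]=0)=0; Z[39]=0

[40, 0, 0, 1, 0, 3, 0, 0, 0, 2, 0, 0, 0, 0, 0, 1, 3, 0, 0, 0, 1, 0, 0, 0, 0, 0, 1, 3, 0, 0, 0, 0, 0, 0, 0, 0, 1, 3, 0, 0]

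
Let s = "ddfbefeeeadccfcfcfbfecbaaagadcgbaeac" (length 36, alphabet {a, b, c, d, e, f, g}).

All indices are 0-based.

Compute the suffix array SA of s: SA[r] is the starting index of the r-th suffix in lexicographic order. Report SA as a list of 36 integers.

[23, 24, 34, 9, 27, 32, 25, 22, 31, 3, 18, 35, 21, 11, 16, 14, 12, 29, 10, 28, 0, 1, 33, 8, 20, 7, 6, 4, 2, 17, 15, 13, 19, 5, 26, 30]

rank | idx | suffix
   0 |  23 | aaagadcgbaeac
   1 |  24 | aagadcgbaeac
   2 |  34 | ac
   3 |   9 | adccfcfcfbfecbaaagadcgbaeac
   4 |  27 | adcgbaeac
   5 |  32 | aeac
   6 |  25 | agadcgbaeac
   7 |  22 | baaagadcgbaeac
   8 |  31 | baeac
   9 |   3 | befeeeadccfcfcfbfecbaaagadcgbaeac
  10 |  18 | bfecbaaagadcgbaeac
  11 |  35 | c
  12 |  21 | cbaaagadcgbaeac
  13 |  11 | ccfcfcfbfecbaaagadcgbaeac
  14 |  16 | cfbfecbaaagadcgbaeac
  15 |  14 | cfcfbfecbaaagadcgbaeac
  16 |  12 | cfcfcfbfecbaaagadcgbaeac
  17 |  29 | cgbaeac
  18 |  10 | dccfcfcfbfecbaaagadcgbaeac
  19 |  28 | dcgbaeac
  20 |   0 | ddfbefeeeadccfcfcfbfecbaaagadcgbaeac
  21 |   1 | dfbefeeeadccfcfcfbfecbaaagadcgbaeac
  22 |  33 | eac
  23 |   8 | eadccfcfcfbfecbaaagadcgbaeac
  24 |  20 | ecbaaagadcgbaeac
  25 |   7 | eeadccfcfcfbfecbaaagadcgbaeac
  26 |   6 | eeeadccfcfcfbfecbaaagadcgbaeac
  27 |   4 | efeeeadccfcfcfbfecbaaagadcgbaeac
  28 |   2 | fbefeeeadccfcfcfbfecbaaagadcgbaeac
  29 |  17 | fbfecbaaagadcgbaeac
  30 |  15 | fcfbfecbaaagadcgbaeac
  31 |  13 | fcfcfbfecbaaagadcgbaeac
  32 |  19 | fecbaaagadcgbaeac
  33 |   5 | feeeadccfcfcfbfecbaaagadcgbaeac
  34 |  26 | gadcgbaeac
  35 |  30 | gbaeac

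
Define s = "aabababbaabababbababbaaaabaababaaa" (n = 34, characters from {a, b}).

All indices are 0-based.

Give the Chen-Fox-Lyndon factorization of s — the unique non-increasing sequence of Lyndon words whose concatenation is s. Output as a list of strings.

["aabababbaabababbababb", "aaaabaabab", "a", "a", "a"]

emit factor 1: 'aabababbaabababbababb' (i=0, period=21)
emit factor 2: 'aaaabaabab' (i=21, period=10)
emit factor 3: 'a' (i=31, period=1)
emit factor 4: 'a' (i=32, period=1)
emit factor 5: 'a' (i=33, period=1)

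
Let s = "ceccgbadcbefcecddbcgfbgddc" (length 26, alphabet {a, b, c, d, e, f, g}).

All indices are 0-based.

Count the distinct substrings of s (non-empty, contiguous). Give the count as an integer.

326

rank | idx | suffix
   0 |   6 | adcbefcecddbcgfbgddc
   1 |   5 | badcbefcecddbcgfbgddc
   2 |  17 | bcgfbgddc
   3 |   9 | befcecddbcgfbgddc
   4 |  21 | bgddc
   5 |  25 | c
   6 |   8 | cbefcecddbcgfbgddc
   7 |   2 | ccgbadcbefcecddbcgfbgddc
   8 |  14 | cddbcgfbgddc
   9 |   0 | ceccgbadcbefcecddbcgfbgddc
  10 |  12 | cecddbcgfbgddc
  11 |   3 | cgbadcbefcecddbcgfbgddc
  12 |  18 | cgfbgddc
  13 |  16 | dbcgfbgddc
  14 |  24 | dc
  15 |   7 | dcbefcecddbcgfbgddc
  16 |  15 | ddbcgfbgddc
  17 |  23 | ddc
  18 |   1 | eccgbadcbefcecddbcgfbgddc
  19 |  13 | ecddbcgfbgddc
  20 |  10 | efcecddbcgfbgddc
  21 |  20 | fbgddc
  22 |  11 | fcecddbcgfbgddc
  23 |   4 | gbadcbefcecddbcgfbgddc
  24 |  22 | gddc
  25 |  19 | gfbgddc

SA = [6, 5, 17, 9, 21, 25, 8, 2, 14, 0, 12, 3, 18, 16, 24, 7, 15, 23, 1, 13, 10, 20, 11, 4, 22, 19]
i: (SA[i-1],SA[i]) lcp shared
  1: (6,5) 0 ''
  2: (5,17) 1 'b'
  3: (17,9) 1 'b'
  4: (9,21) 1 'b'
  5: (21,25) 0 ''
  6: (25,8) 1 'c'
  7: (8,2) 1 'c'
  8: (2,14) 1 'c'
  9: (14,0) 1 'c'
  10: (0,12) 3 'cec'
  11: (12,3) 1 'c'
  12: (3,18) 2 'cg'
  13: (18,16) 0 ''
  14: (16,24) 1 'd'
  15: (24,7) 2 'dc'
  16: (7,15) 1 'd'
  17: (15,23) 2 'dd'
  18: (23,1) 0 ''
  19: (1,13) 2 'ec'
  20: (13,10) 1 'e'
  21: (10,20) 0 ''
  22: (20,11) 1 'f'
  23: (11,4) 0 ''
  24: (4,22) 1 'g'
  25: (22,19) 1 'g'

n(n+1)/2 = 26·27/2 = 351
Σ LCP = 0 + 0 + 1 + 1 + 1 + 0 + 1 + 1 + 1 + 1 + 3 + 1 + 2 + 0 + 1 + 2 + 1 + 2 + 0 + 2 + 1 + 0 + 1 + 0 + 1 + 1 = 25
distinct = 351 − 25 = 326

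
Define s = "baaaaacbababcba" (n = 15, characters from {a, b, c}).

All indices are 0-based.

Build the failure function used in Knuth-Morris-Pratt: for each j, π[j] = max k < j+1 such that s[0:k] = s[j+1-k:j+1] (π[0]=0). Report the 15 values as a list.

[0, 0, 0, 0, 0, 0, 0, 1, 2, 1, 2, 1, 0, 1, 2]

π[0] = 0
j=1 s[j]='a': π[1]=0 (border '')
j=2 s[j]='a': π[2]=0 (border '')
j=3 s[j]='a': π[3]=0 (border '')
j=4 s[j]='a': π[4]=0 (border '')
j=5 s[j]='a': π[5]=0 (border '')
j=6 s[j]='c': π[6]=0 (border '')
j=7 s[j]='b': π[7]=1 (border 'b')
j=8 s[j]='a': π[8]=2 (border 'ba')
j=9 s[j]='b': k: 2→0; π[9]=1 (border 'b')
j=10 s[j]='a': π[10]=2 (border 'ba')
j=11 s[j]='b': k: 2→0; π[11]=1 (border 'b')
j=12 s[j]='c': k: 1→0; π[12]=0 (border '')
j=13 s[j]='b': π[13]=1 (border 'b')
j=14 s[j]='a': π[14]=2 (border 'ba')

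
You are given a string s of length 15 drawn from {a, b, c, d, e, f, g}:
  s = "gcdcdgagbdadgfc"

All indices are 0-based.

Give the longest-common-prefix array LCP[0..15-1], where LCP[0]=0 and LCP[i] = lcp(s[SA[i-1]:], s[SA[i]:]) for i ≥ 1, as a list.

sorted suffixes:
  #0 SA[0]=10  'adgfc'
  #1 SA[1]=6  'agbdadgfc'
  #2 SA[2]=8  'bdadgfc'
  #3 SA[3]=14  'c'
  #4 SA[4]=1  'cdcdgagbdadgfc'
  #5 SA[5]=3  'cdgagbdadgfc'
  #6 SA[6]=9  'dadgfc'
  #7 SA[7]=2  'dcdgagbdadgfc'
  #8 SA[8]=4  'dgagbdadgfc'
  #9 SA[9]=11  'dgfc'
  #10 SA[10]=13  'fc'
  #11 SA[11]=5  'gagbdadgfc'
  #12 SA[12]=7  'gbdadgfc'
  #13 SA[13]=0  'gcdcdgagbdadgfc'
  #14 SA[14]=12  'gfc'

SA = [10, 6, 8, 14, 1, 3, 9, 2, 4, 11, 13, 5, 7, 0, 12]
rank  pair      lcp
   1  s[10:],s[6:]  1  'a'
   2  s[6:],s[8:]  0  ''
   3  s[8:],s[14:]  0  ''
   4  s[14:],s[1:]  1  'c'
   5  s[1:],s[3:]  2  'cd'
   6  s[3:],s[9:]  0  ''
   7  s[9:],s[2:]  1  'd'
   8  s[2:],s[4:]  1  'd'
   9  s[4:],s[11:]  2  'dg'
  10  s[11:],s[13:]  0  ''
  11  s[13:],s[5:]  0  ''
  12  s[5:],s[7:]  1  'g'
  13  s[7:],s[0:]  1  'g'
  14  s[0:],s[12:]  1  'g'

[0, 1, 0, 0, 1, 2, 0, 1, 1, 2, 0, 0, 1, 1, 1]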